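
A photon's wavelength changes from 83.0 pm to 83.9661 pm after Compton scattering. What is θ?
53.00°

First find the wavelength shift:
Δλ = λ' - λ = 83.9661 - 83.0 = 0.9661 pm

Using Δλ = λ_C(1 - cos θ), with λ_C = h/(m_e·c) ≈ 2.42631024 pm:
cos θ = 1 - Δλ/λ_C
cos θ = 1 - 0.9661/2.42631024
cos θ = 0.601823

θ = arccos(0.601823)
θ = 53.00°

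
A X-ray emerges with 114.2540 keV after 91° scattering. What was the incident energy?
147.9000 keV

Convert final energy to wavelength (hc ≈ 1239.842 keV·pm):
λ' = hc/E' = 1239.842 / 114.2540 = 10.8516 pm

Calculate the Compton shift:
Δλ = λ_C(1 - cos(91°))
Δλ = 2.4263 × (1 - cos(91°))
Δλ = 2.4687 pm

Initial wavelength:
λ = λ' - Δλ = 10.8516 - 2.4687 = 8.3830 pm

Initial energy:
E = hc/λ = 1239.842 / 8.3830 = 147.9000 keV

(Intermediate values are shown rounded; full precision is carried through to the final answer.)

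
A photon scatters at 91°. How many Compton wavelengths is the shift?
1.0175 λ_C

The Compton shift formula is:
Δλ = λ_C(1 - cos θ)

Dividing both sides by λ_C:
Δλ/λ_C = 1 - cos θ

For θ = 91°:
Δλ/λ_C = 1 - cos(91°)
Δλ/λ_C = 1 - -0.0175
Δλ/λ_C = 1.0175

This means the shift is 1.0175 × λ_C = 2.4687 pm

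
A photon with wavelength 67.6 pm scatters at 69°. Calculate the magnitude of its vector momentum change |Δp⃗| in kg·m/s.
1.0980e-23 kg·m/s

Photon momentum magnitude is p = h/λ.

Initial momentum:
p₀ = h/λ = 6.6261e-34/6.7600e-11 = 9.8019e-24 kg·m/s

After scattering:
λ' = λ + Δλ = 67.6 + 1.5568 = 69.1568 pm
p' = h/λ' = 6.6261e-34/6.9157e-11 = 9.5812e-24 kg·m/s

Momentum is a vector; the scattered photon's direction makes angle θ = 69° with the incident direction. The magnitude of the vector change Δp⃗ = p⃗₀ − p⃗' is found from the law of cosines:
|Δp⃗|² = p₀² + p'² − 2p₀p'cos θ
|Δp⃗|² = (9.8019e-24)² + (9.5812e-24)² − 2·9.8019e-24·9.5812e-24·cos(69°)
|Δp⃗| = 1.0980e-23 kg·m/s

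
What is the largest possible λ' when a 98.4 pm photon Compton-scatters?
103.2526 pm (at θ = 180°)

The Compton shift is Δλ = λ_C(1 − cos θ).

Since cos θ ranges from −1 to 1, the factor (1 − cos θ) ranges from 0 to 2; the maximum shift occurs at θ = 180° (backscattering):
Δλ_max = 2λ_C = 2 × 2.4263 pm = 4.8526 pm

Maximum scattered wavelength:
λ'_max = λ₀ + Δλ_max = 98.4 + 4.8526 = 103.2526 pm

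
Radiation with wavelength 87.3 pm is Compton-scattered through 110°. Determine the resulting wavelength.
90.5562 pm

Using the Compton scattering formula:
λ' = λ + Δλ = λ + λ_C(1 - cos θ)

Given:
- Initial wavelength λ = 87.3 pm
- Scattering angle θ = 110°
- Compton wavelength λ_C ≈ 2.4263 pm

Calculate the shift:
Δλ = 2.4263 × (1 - cos(110°))
Δλ = 2.4263 × 1.3420
Δλ = 3.2562 pm

Final wavelength:
λ' = 87.3 + 3.2562 = 90.5562 pm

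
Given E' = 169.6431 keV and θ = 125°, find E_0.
355.1999 keV

Convert final energy to wavelength (hc ≈ 1239.842 keV·pm):
λ' = hc/E' = 1239.842 / 169.6431 = 7.3085 pm

Calculate the Compton shift:
Δλ = λ_C(1 - cos(125°))
Δλ = 2.4263 × (1 - cos(125°))
Δλ = 3.8180 pm

Initial wavelength:
λ = λ' - Δλ = 7.3085 - 3.8180 = 3.4905 pm

Initial energy:
E = hc/λ = 1239.842 / 3.4905 = 355.1999 keV

(Intermediate values are shown rounded; full precision is carried through to the final answer.)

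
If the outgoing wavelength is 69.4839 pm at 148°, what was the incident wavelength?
65.0000 pm

From λ' = λ + Δλ, we have λ = λ' - Δλ

First calculate the Compton shift:
Δλ = λ_C(1 - cos θ)
Δλ = 2.4263 × (1 - cos(148°))
Δλ = 2.4263 × 1.8480
Δλ = 4.4839 pm

Initial wavelength:
λ = λ' - Δλ
λ = 69.4839 - 4.4839
λ = 65.0000 pm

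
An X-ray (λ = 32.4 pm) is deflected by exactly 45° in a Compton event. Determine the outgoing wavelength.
33.1106 pm

Using the Compton formula: λ' = λ + λ_C(1 − cos θ)

For θ = 45°, cos θ = √2/2 (exact) ≈ 0.7071, so:
1 − cos 45° = 1 − (√2/2) ≈ 0.2929

Δλ = λ_C × 0.2929 = 2.4263 × 0.2929 = 0.7106 pm

λ' = 32.4 + 0.7106 = 33.1106 pm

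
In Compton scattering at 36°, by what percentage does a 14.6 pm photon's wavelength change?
3.1739%

Calculate the Compton shift:
Δλ = λ_C(1 - cos(36°))
Δλ = 2.4263 × (1 - cos(36°))
Δλ = 2.4263 × 0.1910
Δλ = 0.4634 pm

Percentage change:
(Δλ/λ₀) × 100 = (0.4634/14.6) × 100
= 3.1739%

(Intermediate values are shown rounded; full precision is carried through to the final answer.)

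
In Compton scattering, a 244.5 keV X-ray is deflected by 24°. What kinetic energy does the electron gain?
9.7123 keV

By energy conservation: K_e = E_initial - E_final

First find the scattered photon energy:
Initial wavelength: λ = hc/E = 5.0709 pm
Compton shift: Δλ = λ_C(1 - cos(24°)) = 0.2098 pm
Final wavelength: λ' = 5.0709 + 0.2098 = 5.2807 pm
Final photon energy: E' = hc/λ' = 234.7877 keV

Electron kinetic energy:
K_e = E - E' = 244.5000 - 234.7877 = 9.7123 keV

(Intermediate values are shown rounded; full precision is carried through to the final answer.)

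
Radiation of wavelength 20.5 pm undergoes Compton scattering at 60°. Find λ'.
21.7132 pm

Using the Compton formula: λ' = λ + λ_C(1 − cos θ)

For θ = 60°, cos θ = 1/2 (exact) = 0.5000, so:
1 − cos 60° = 1 − (1/2) = 0.5000

Δλ = λ_C × 0.5000 = 2.4263 × 0.5000 = 1.2132 pm

λ' = 20.5 + 1.2132 = 21.7132 pm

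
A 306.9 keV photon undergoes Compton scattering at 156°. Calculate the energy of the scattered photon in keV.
142.7938 keV

First convert energy to wavelength:
λ = hc/E, with hc ≈ 1239.842 keV·pm (i.e. 1239.842 eV·nm)

For E = 306.9 keV = 306900 eV:
λ = 1239.842 keV·pm / 306.9 keV
λ = 4.0399 pm

Calculate the Compton shift:
Δλ = λ_C(1 - cos(156°)) = 2.4263 × 1.9135
Δλ = 4.6429 pm

Final wavelength:
λ' = 4.0399 + 4.6429 = 8.6827 pm

Final energy:
E' = hc/λ' = 1239.842 / 8.6827 = 142.7938 keV

(Intermediate values are shown rounded; full precision is carried through to the final answer.)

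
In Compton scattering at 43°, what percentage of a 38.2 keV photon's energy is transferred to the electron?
0.0197 (or 1.97%)

Calculate initial and final photon energies:

Initial: E₀ = 38.2 keV → λ₀ = 32.4566 pm
Compton shift: Δλ = 0.6518 pm
Final wavelength: λ' = 33.1084 pm
Final energy: E' = 37.4479 keV

Fractional energy loss:
(E₀ - E')/E₀ = (38.2000 - 37.4479)/38.2000
= 0.7521/38.2000
= 0.0197
= 1.97%

(Intermediate values are shown rounded; full precision is carried through to the final answer.)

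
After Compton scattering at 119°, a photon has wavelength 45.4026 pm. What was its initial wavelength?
41.8000 pm

From λ' = λ + Δλ, we have λ = λ' - Δλ

First calculate the Compton shift:
Δλ = λ_C(1 - cos θ)
Δλ = 2.4263 × (1 - cos(119°))
Δλ = 2.4263 × 1.4848
Δλ = 3.6026 pm

Initial wavelength:
λ = λ' - Δλ
λ = 45.4026 - 3.6026
λ = 41.8000 pm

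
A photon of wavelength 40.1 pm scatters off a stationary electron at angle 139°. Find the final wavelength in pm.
44.3575 pm

Using the Compton scattering formula:
λ' = λ + Δλ = λ + λ_C(1 - cos θ)

Given:
- Initial wavelength λ = 40.1 pm
- Scattering angle θ = 139°
- Compton wavelength λ_C ≈ 2.4263 pm

Calculate the shift:
Δλ = 2.4263 × (1 - cos(139°))
Δλ = 2.4263 × 1.7547
Δλ = 4.2575 pm

Final wavelength:
λ' = 40.1 + 4.2575 = 44.3575 pm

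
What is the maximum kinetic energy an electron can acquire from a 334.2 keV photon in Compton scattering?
189.4009 keV

Maximum energy transfer occurs at θ = 180° (backscattering).

Initial photon: E₀ = 334.2 keV → λ₀ = 3.7099 pm

Maximum Compton shift (at 180°):
Δλ_max = 2λ_C = 2 × 2.4263 = 4.8526 pm

Final wavelength:
λ' = 3.7099 + 4.8526 = 8.5625 pm

Minimum photon energy (maximum energy to electron):
E'_min = hc/λ' = 144.7991 keV

Maximum electron kinetic energy:
K_max = E₀ - E'_min = 334.2000 - 144.7991 = 189.4009 keV

(Intermediate values are shown rounded; full precision is carried through to the final answer.)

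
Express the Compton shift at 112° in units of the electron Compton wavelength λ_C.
1.3746 λ_C

The Compton shift formula is:
Δλ = λ_C(1 - cos θ)

Dividing both sides by λ_C:
Δλ/λ_C = 1 - cos θ

For θ = 112°:
Δλ/λ_C = 1 - cos(112°)
Δλ/λ_C = 1 - -0.3746
Δλ/λ_C = 1.3746

This means the shift is 1.3746 × λ_C = 3.3352 pm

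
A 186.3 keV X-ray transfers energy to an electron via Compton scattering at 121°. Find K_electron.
66.2886 keV

By energy conservation: K_e = E_initial - E_final

First find the scattered photon energy:
Initial wavelength: λ = hc/E = 6.6551 pm
Compton shift: Δλ = λ_C(1 - cos(121°)) = 3.6760 pm
Final wavelength: λ' = 6.6551 + 3.6760 = 10.3310 pm
Final photon energy: E' = hc/λ' = 120.0114 keV

Electron kinetic energy:
K_e = E - E' = 186.3000 - 120.0114 = 66.2886 keV

(Intermediate values are shown rounded; full precision is carried through to the final answer.)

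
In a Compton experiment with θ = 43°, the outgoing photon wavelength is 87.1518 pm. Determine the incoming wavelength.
86.5000 pm

From λ' = λ + Δλ, we have λ = λ' - Δλ

First calculate the Compton shift:
Δλ = λ_C(1 - cos θ)
Δλ = 2.4263 × (1 - cos(43°))
Δλ = 2.4263 × 0.2686
Δλ = 0.6518 pm

Initial wavelength:
λ = λ' - Δλ
λ = 87.1518 - 0.6518
λ = 86.5000 pm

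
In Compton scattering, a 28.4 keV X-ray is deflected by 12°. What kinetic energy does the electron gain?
0.0344 keV

By energy conservation: K_e = E_initial - E_final

First find the scattered photon energy:
Initial wavelength: λ = hc/E = 43.6564 pm
Compton shift: Δλ = λ_C(1 - cos(12°)) = 0.0530 pm
Final wavelength: λ' = 43.6564 + 0.0530 = 43.7094 pm
Final photon energy: E' = hc/λ' = 28.3656 keV

Electron kinetic energy:
K_e = E - E' = 28.4000 - 28.3656 = 0.0344 keV

(Intermediate values are shown rounded; full precision is carried through to the final answer.)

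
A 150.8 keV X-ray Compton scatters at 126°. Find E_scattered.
102.6850 keV

First convert energy to wavelength:
λ = hc/E, with hc ≈ 1239.842 keV·pm (i.e. 1239.842 eV·nm)

For E = 150.8 keV = 150800 eV:
λ = 1239.842 keV·pm / 150.8 keV
λ = 8.2218 pm

Calculate the Compton shift:
Δλ = λ_C(1 - cos(126°)) = 2.4263 × 1.5878
Δλ = 3.8525 pm

Final wavelength:
λ' = 8.2218 + 3.8525 = 12.0742 pm

Final energy:
E' = hc/λ' = 1239.842 / 12.0742 = 102.6850 keV

(Intermediate values are shown rounded; full precision is carried through to the final answer.)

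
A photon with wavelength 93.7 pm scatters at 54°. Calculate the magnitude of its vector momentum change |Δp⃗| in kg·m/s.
6.3873e-24 kg·m/s

Photon momentum magnitude is p = h/λ.

Initial momentum:
p₀ = h/λ = 6.6261e-34/9.3700e-11 = 7.0716e-24 kg·m/s

After scattering:
λ' = λ + Δλ = 93.7 + 1.0002 = 94.7002 pm
p' = h/λ' = 6.6261e-34/9.4700e-11 = 6.9969e-24 kg·m/s

Momentum is a vector; the scattered photon's direction makes angle θ = 54° with the incident direction. The magnitude of the vector change Δp⃗ = p⃗₀ − p⃗' is found from the law of cosines:
|Δp⃗|² = p₀² + p'² − 2p₀p'cos θ
|Δp⃗|² = (7.0716e-24)² + (6.9969e-24)² − 2·7.0716e-24·6.9969e-24·cos(54°)
|Δp⃗| = 6.3873e-24 kg·m/s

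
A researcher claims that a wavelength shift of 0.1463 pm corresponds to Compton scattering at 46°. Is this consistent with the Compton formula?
No, inconsistent

Calculate the expected shift for θ = 46°:

Δλ_expected = λ_C(1 - cos(46°))
Δλ_expected = 2.4263 × (1 - cos(46°))
Δλ_expected = 2.4263 × 0.3053
Δλ_expected = 0.7409 pm

Given shift: 0.1463 pm
Expected shift: 0.7409 pm
Difference: 0.5945 pm

The values do not match. The given shift corresponds to θ ≈ 20.0°, not 46°.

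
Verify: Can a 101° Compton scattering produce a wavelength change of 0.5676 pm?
No, inconsistent

Calculate the expected shift for θ = 101°:

Δλ_expected = λ_C(1 - cos(101°))
Δλ_expected = 2.4263 × (1 - cos(101°))
Δλ_expected = 2.4263 × 1.1908
Δλ_expected = 2.8893 pm

Given shift: 0.5676 pm
Expected shift: 2.8893 pm
Difference: 2.3216 pm

The values do not match. The given shift corresponds to θ ≈ 40.0°, not 101°.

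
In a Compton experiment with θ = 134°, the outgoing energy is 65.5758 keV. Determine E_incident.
83.8001 keV

Convert final energy to wavelength (hc ≈ 1239.842 keV·pm):
λ' = hc/E' = 1239.842 / 65.5758 = 18.9070 pm

Calculate the Compton shift:
Δλ = λ_C(1 - cos(134°))
Δλ = 2.4263 × (1 - cos(134°))
Δλ = 4.1118 pm

Initial wavelength:
λ = λ' - Δλ = 18.9070 - 4.1118 = 14.7952 pm

Initial energy:
E = hc/λ = 1239.842 / 14.7952 = 83.8001 keV

(Intermediate values are shown rounded; full precision is carried through to the final answer.)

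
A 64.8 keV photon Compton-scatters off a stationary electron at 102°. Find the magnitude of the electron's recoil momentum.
5.0335e-23 kg·m/s

The electron is initially at rest, so by conservation of momentum:
p⃗_e = p⃗₀ − p⃗'  (incident photon momentum minus scattered photon momentum)

Photon momentum magnitudes (p = h/λ = E/c):
λ₀ = hc/E₀ = 19.1334 pm → p₀ = h/λ₀ = 3.4631e-23 kg·m/s
Δλ = λ_C(1 − cos 102°) = 2.9308 pm
λ' = 22.0641 pm → p' = h/λ' = 3.0031e-23 kg·m/s

The scattered photon makes angle θ = 102° with the incident direction, so by the law of cosines:
|p⃗_e|² = p₀² + p'² − 2p₀p'cos θ
|p⃗_e|² = (3.4631e-23)² + (3.0031e-23)² − 2·3.4631e-23·3.0031e-23·cos(102°)
|p⃗_e| = 5.0335e-23 kg·m/s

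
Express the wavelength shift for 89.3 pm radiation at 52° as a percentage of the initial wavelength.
1.0443%

Calculate the Compton shift:
Δλ = λ_C(1 - cos(52°))
Δλ = 2.4263 × (1 - cos(52°))
Δλ = 2.4263 × 0.3843
Δλ = 0.9325 pm

Percentage change:
(Δλ/λ₀) × 100 = (0.9325/89.3) × 100
= 1.0443%

(Intermediate values are shown rounded; full precision is carried through to the final answer.)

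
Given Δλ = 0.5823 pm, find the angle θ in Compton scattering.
40.54°

From the Compton formula Δλ = λ_C(1 - cos θ), we can solve for θ:

cos θ = 1 - Δλ/λ_C

Given:
- Δλ = 0.5823 pm
- λ_C = h/(m_e·c) ≈ 2.42631024 pm

cos θ = 1 - 0.5823/2.42631024
cos θ = 1 - 0.239994
cos θ = 0.760006

θ = arccos(0.760006)
θ = 40.54°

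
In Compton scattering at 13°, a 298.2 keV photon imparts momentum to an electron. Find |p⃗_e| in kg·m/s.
3.5892e-23 kg·m/s

The electron is initially at rest, so by conservation of momentum:
p⃗_e = p⃗₀ − p⃗'  (incident photon momentum minus scattered photon momentum)

Photon momentum magnitudes (p = h/λ = E/c):
λ₀ = hc/E₀ = 4.1578 pm → p₀ = h/λ₀ = 1.5937e-22 kg·m/s
Δλ = λ_C(1 − cos 13°) = 0.0622 pm
λ' = 4.2199 pm → p' = h/λ' = 1.5702e-22 kg·m/s

The scattered photon makes angle θ = 13° with the incident direction, so by the law of cosines:
|p⃗_e|² = p₀² + p'² − 2p₀p'cos θ
|p⃗_e|² = (1.5937e-22)² + (1.5702e-22)² − 2·1.5937e-22·1.5702e-22·cos(13°)
|p⃗_e| = 3.5892e-23 kg·m/s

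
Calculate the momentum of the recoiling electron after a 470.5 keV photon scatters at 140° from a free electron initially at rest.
3.3058e-22 kg·m/s

The electron is initially at rest, so by conservation of momentum:
p⃗_e = p⃗₀ − p⃗'  (incident photon momentum minus scattered photon momentum)

Photon momentum magnitudes (p = h/λ = E/c):
λ₀ = hc/E₀ = 2.6352 pm → p₀ = h/λ₀ = 2.5145e-22 kg·m/s
Δλ = λ_C(1 − cos 140°) = 4.2850 pm
λ' = 6.9201 pm → p' = h/λ' = 9.5751e-23 kg·m/s

The scattered photon makes angle θ = 140° with the incident direction, so by the law of cosines:
|p⃗_e|² = p₀² + p'² − 2p₀p'cos θ
|p⃗_e|² = (2.5145e-22)² + (9.5751e-23)² − 2·2.5145e-22·9.5751e-23·cos(140°)
|p⃗_e| = 3.3058e-22 kg·m/s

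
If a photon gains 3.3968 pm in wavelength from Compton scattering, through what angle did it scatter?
113.58°

From the Compton formula Δλ = λ_C(1 - cos θ), we can solve for θ:

cos θ = 1 - Δλ/λ_C

Given:
- Δλ = 3.3968 pm
- λ_C = h/(m_e·c) ≈ 2.42631024 pm

cos θ = 1 - 3.3968/2.42631024
cos θ = 1 - 1.399986
cos θ = -0.399986

θ = arccos(-0.399986)
θ = 113.58°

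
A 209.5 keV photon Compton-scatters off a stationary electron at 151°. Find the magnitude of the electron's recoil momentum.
1.7012e-22 kg·m/s

The electron is initially at rest, so by conservation of momentum:
p⃗_e = p⃗₀ − p⃗'  (incident photon momentum minus scattered photon momentum)

Photon momentum magnitudes (p = h/λ = E/c):
λ₀ = hc/E₀ = 5.9181 pm → p₀ = h/λ₀ = 1.1196e-22 kg·m/s
Δλ = λ_C(1 − cos 151°) = 4.5484 pm
λ' = 10.4665 pm → p' = h/λ' = 6.3307e-23 kg·m/s

The scattered photon makes angle θ = 151° with the incident direction, so by the law of cosines:
|p⃗_e|² = p₀² + p'² − 2p₀p'cos θ
|p⃗_e|² = (1.1196e-22)² + (6.3307e-23)² − 2·1.1196e-22·6.3307e-23·cos(151°)
|p⃗_e| = 1.7012e-22 kg·m/s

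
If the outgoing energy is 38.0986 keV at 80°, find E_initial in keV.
40.6000 keV

Convert final energy to wavelength (hc ≈ 1239.842 keV·pm):
λ' = hc/E' = 1239.842 / 38.0986 = 32.5430 pm

Calculate the Compton shift:
Δλ = λ_C(1 - cos(80°))
Δλ = 2.4263 × (1 - cos(80°))
Δλ = 2.0050 pm

Initial wavelength:
λ = λ' - Δλ = 32.5430 - 2.0050 = 30.5380 pm

Initial energy:
E = hc/λ = 1239.842 / 30.5380 = 40.6000 keV

(Intermediate values are shown rounded; full precision is carried through to the final answer.)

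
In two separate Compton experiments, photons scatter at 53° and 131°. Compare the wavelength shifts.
131° produces the larger shift by a factor of 4.159

Calculate both shifts using Δλ = λ_C(1 - cos θ):

For θ₁ = 53°:
Δλ₁ = 2.4263 × (1 - cos(53°))
Δλ₁ = 2.4263 × 0.3982
Δλ₁ = 0.9661 pm

For θ₂ = 131°:
Δλ₂ = 2.4263 × (1 - cos(131°))
Δλ₂ = 2.4263 × 1.6561
Δλ₂ = 4.0181 pm

The 131° angle produces the larger shift.
Ratio: 4.0181/0.9661 = 4.159

(Intermediate values are shown rounded; full precision is carried through to the final answer.)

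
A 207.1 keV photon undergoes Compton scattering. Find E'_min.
114.3839 keV (at θ = 180°)

The scattered photon has minimum energy when its wavelength is maximum, i.e., when the Compton shift Δλ = λ_C(1 − cos θ) is maximum. This occurs at θ = 180° (backscattering), giving Δλ_max = 2λ_C = 4.8526 pm.

Initial wavelength: λ₀ = hc/E₀ = 5.9867 pm
Maximum final wavelength: λ'_max = λ₀ + 2λ_C = 5.9867 + 4.8526 = 10.8393 pm
Minimum final energy: E'_min = hc/λ'_max = 114.3839 keV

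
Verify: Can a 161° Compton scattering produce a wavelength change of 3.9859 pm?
No, inconsistent

Calculate the expected shift for θ = 161°:

Δλ_expected = λ_C(1 - cos(161°))
Δλ_expected = 2.4263 × (1 - cos(161°))
Δλ_expected = 2.4263 × 1.9455
Δλ_expected = 4.7204 pm

Given shift: 3.9859 pm
Expected shift: 4.7204 pm
Difference: 0.7345 pm

The values do not match. The given shift corresponds to θ ≈ 130.0°, not 161°.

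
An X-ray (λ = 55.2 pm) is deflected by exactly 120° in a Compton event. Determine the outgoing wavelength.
58.8395 pm

Using the Compton formula: λ' = λ + λ_C(1 − cos θ)

For θ = 120°, cos θ = -1/2 (exact) = -0.5000, so:
1 − cos 120° = 1 − (-1/2) = 1.5000

Δλ = λ_C × 1.5000 = 2.4263 × 1.5000 = 3.6395 pm

λ' = 55.2 + 3.6395 = 58.8395 pm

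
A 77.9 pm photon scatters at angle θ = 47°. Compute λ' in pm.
78.6716 pm

Using the Compton scattering formula:
λ' = λ + Δλ = λ + λ_C(1 - cos θ)

Given:
- Initial wavelength λ = 77.9 pm
- Scattering angle θ = 47°
- Compton wavelength λ_C ≈ 2.4263 pm

Calculate the shift:
Δλ = 2.4263 × (1 - cos(47°))
Δλ = 2.4263 × 0.3180
Δλ = 0.7716 pm

Final wavelength:
λ' = 77.9 + 0.7716 = 78.6716 pm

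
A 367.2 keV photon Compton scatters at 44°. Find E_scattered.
305.5721 keV

First convert energy to wavelength:
λ = hc/E, with hc ≈ 1239.842 keV·pm (i.e. 1239.842 eV·nm)

For E = 367.2 keV = 367200 eV:
λ = 1239.842 keV·pm / 367.2 keV
λ = 3.3765 pm

Calculate the Compton shift:
Δλ = λ_C(1 - cos(44°)) = 2.4263 × 0.2807
Δλ = 0.6810 pm

Final wavelength:
λ' = 3.3765 + 0.6810 = 4.0574 pm

Final energy:
E' = hc/λ' = 1239.842 / 4.0574 = 305.5721 keV

(Intermediate values are shown rounded; full precision is carried through to the final answer.)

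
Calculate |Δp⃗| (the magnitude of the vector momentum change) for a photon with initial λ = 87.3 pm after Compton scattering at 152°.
1.4363e-23 kg·m/s

Photon momentum magnitude is p = h/λ.

Initial momentum:
p₀ = h/λ = 6.6261e-34/8.7300e-11 = 7.5900e-24 kg·m/s

After scattering:
λ' = λ + Δλ = 87.3 + 4.5686 = 91.8686 pm
p' = h/λ' = 6.6261e-34/9.1869e-11 = 7.2126e-24 kg·m/s

Momentum is a vector; the scattered photon's direction makes angle θ = 152° with the incident direction. The magnitude of the vector change Δp⃗ = p⃗₀ − p⃗' is found from the law of cosines:
|Δp⃗|² = p₀² + p'² − 2p₀p'cos θ
|Δp⃗|² = (7.5900e-24)² + (7.2126e-24)² − 2·7.5900e-24·7.2126e-24·cos(152°)
|Δp⃗| = 1.4363e-23 kg·m/s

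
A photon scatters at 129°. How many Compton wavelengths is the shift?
1.6293 λ_C

The Compton shift formula is:
Δλ = λ_C(1 - cos θ)

Dividing both sides by λ_C:
Δλ/λ_C = 1 - cos θ

For θ = 129°:
Δλ/λ_C = 1 - cos(129°)
Δλ/λ_C = 1 - -0.6293
Δλ/λ_C = 1.6293

This means the shift is 1.6293 × λ_C = 3.9532 pm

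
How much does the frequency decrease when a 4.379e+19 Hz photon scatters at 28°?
1.744e+18 Hz (decrease)

Convert frequency to wavelength (c = 299792458 m/s):
λ₀ = c/f₀ = 299792458/4.379e+19 = 6.8461397e-12 m = 6.8461 pm

Calculate Compton shift:
Δλ = λ_C(1 - cos(28°)) = 0.2840 pm

Final wavelength:
λ' = λ₀ + Δλ = 6.8461 + 0.2840 = 7.1301 pm

Final frequency:
f' = c/λ' = 299792458/7.1301452e-12 = 4.2045772e+19 Hz

Frequency shift (decrease):
Δf = f₀ - f' = 4.379e+19 - 4.2045772e+19 = 1.744e+18 Hz

(Intermediate values are shown rounded; full precision is carried through to the final answer.)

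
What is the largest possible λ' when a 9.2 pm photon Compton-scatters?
14.0526 pm (at θ = 180°)

The Compton shift is Δλ = λ_C(1 − cos θ).

Since cos θ ranges from −1 to 1, the factor (1 − cos θ) ranges from 0 to 2; the maximum shift occurs at θ = 180° (backscattering):
Δλ_max = 2λ_C = 2 × 2.4263 pm = 4.8526 pm

Maximum scattered wavelength:
λ'_max = λ₀ + Δλ_max = 9.2 + 4.8526 = 14.0526 pm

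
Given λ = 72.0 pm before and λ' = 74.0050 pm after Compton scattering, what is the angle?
80.00°

First find the wavelength shift:
Δλ = λ' - λ = 74.0050 - 72.0 = 2.0050 pm

Using Δλ = λ_C(1 - cos θ), with λ_C = h/(m_e·c) ≈ 2.42631024 pm:
cos θ = 1 - Δλ/λ_C
cos θ = 1 - 2.0050/2.42631024
cos θ = 0.173642

θ = arccos(0.173642)
θ = 80.00°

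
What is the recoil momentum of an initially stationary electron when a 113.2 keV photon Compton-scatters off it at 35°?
3.5752e-23 kg·m/s

The electron is initially at rest, so by conservation of momentum:
p⃗_e = p⃗₀ − p⃗'  (incident photon momentum minus scattered photon momentum)

Photon momentum magnitudes (p = h/λ = E/c):
λ₀ = hc/E₀ = 10.9527 pm → p₀ = h/λ₀ = 6.0497e-23 kg·m/s
Δλ = λ_C(1 − cos 35°) = 0.4388 pm
λ' = 11.3915 pm → p' = h/λ' = 5.8167e-23 kg·m/s

The scattered photon makes angle θ = 35° with the incident direction, so by the law of cosines:
|p⃗_e|² = p₀² + p'² − 2p₀p'cos θ
|p⃗_e|² = (6.0497e-23)² + (5.8167e-23)² − 2·6.0497e-23·5.8167e-23·cos(35°)
|p⃗_e| = 3.5752e-23 kg·m/s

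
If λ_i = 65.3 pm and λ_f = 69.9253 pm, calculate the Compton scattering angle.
155.00°

First find the wavelength shift:
Δλ = λ' - λ = 69.9253 - 65.3 = 4.6253 pm

Using Δλ = λ_C(1 - cos θ), with λ_C = h/(m_e·c) ≈ 2.42631024 pm:
cos θ = 1 - Δλ/λ_C
cos θ = 1 - 4.6253/2.42631024
cos θ = -0.906310

θ = arccos(-0.906310)
θ = 155.00°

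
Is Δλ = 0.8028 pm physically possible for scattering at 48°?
Yes, consistent

Calculate the expected shift for θ = 48°:

Δλ_expected = λ_C(1 - cos(48°))
Δλ_expected = 2.4263 × (1 - cos(48°))
Δλ_expected = 2.4263 × 0.3309
Δλ_expected = 0.8028 pm

Given shift: 0.8028 pm
Expected shift: 0.8028 pm
Difference: 0.0000 pm

The values match. This is consistent with Compton scattering at the stated angle.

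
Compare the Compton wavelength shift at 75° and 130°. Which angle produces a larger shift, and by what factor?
130° produces the larger shift by a factor of 2.216

Calculate both shifts using Δλ = λ_C(1 - cos θ):

For θ₁ = 75°:
Δλ₁ = 2.4263 × (1 - cos(75°))
Δλ₁ = 2.4263 × 0.7412
Δλ₁ = 1.7983 pm

For θ₂ = 130°:
Δλ₂ = 2.4263 × (1 - cos(130°))
Δλ₂ = 2.4263 × 1.6428
Δλ₂ = 3.9859 pm

The 130° angle produces the larger shift.
Ratio: 3.9859/1.7983 = 2.216

(Intermediate values are shown rounded; full precision is carried through to the final answer.)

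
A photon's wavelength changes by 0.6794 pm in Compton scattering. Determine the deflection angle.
43.95°

From the Compton formula Δλ = λ_C(1 - cos θ), we can solve for θ:

cos θ = 1 - Δλ/λ_C

Given:
- Δλ = 0.6794 pm
- λ_C = h/(m_e·c) ≈ 2.42631024 pm

cos θ = 1 - 0.6794/2.42631024
cos θ = 1 - 0.280014
cos θ = 0.719986

θ = arccos(0.719986)
θ = 43.95°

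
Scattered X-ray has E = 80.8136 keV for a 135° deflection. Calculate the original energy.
110.6999 keV

Convert final energy to wavelength (hc ≈ 1239.842 keV·pm):
λ' = hc/E' = 1239.842 / 80.8136 = 15.3420 pm

Calculate the Compton shift:
Δλ = λ_C(1 - cos(135°))
Δλ = 2.4263 × (1 - cos(135°))
Δλ = 4.1420 pm

Initial wavelength:
λ = λ' - Δλ = 15.3420 - 4.1420 = 11.2000 pm

Initial energy:
E = hc/λ = 1239.842 / 11.2000 = 110.6999 keV

(Intermediate values are shown rounded; full precision is carried through to the final answer.)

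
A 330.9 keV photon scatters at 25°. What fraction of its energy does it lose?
0.0572 (or 5.72%)

Calculate initial and final photon energies:

Initial: E₀ = 330.9 keV → λ₀ = 3.7469 pm
Compton shift: Δλ = 0.2273 pm
Final wavelength: λ' = 3.9742 pm
Final energy: E' = 311.9724 keV

Fractional energy loss:
(E₀ - E')/E₀ = (330.9000 - 311.9724)/330.9000
= 18.9276/330.9000
= 0.0572
= 5.72%

(Intermediate values are shown rounded; full precision is carried through to the final answer.)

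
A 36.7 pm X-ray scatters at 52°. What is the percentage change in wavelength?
2.5409%

Calculate the Compton shift:
Δλ = λ_C(1 - cos(52°))
Δλ = 2.4263 × (1 - cos(52°))
Δλ = 2.4263 × 0.3843
Δλ = 0.9325 pm

Percentage change:
(Δλ/λ₀) × 100 = (0.9325/36.7) × 100
= 2.5409%

(Intermediate values are shown rounded; full precision is carried through to the final answer.)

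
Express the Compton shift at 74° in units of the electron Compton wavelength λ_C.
0.7244 λ_C

The Compton shift formula is:
Δλ = λ_C(1 - cos θ)

Dividing both sides by λ_C:
Δλ/λ_C = 1 - cos θ

For θ = 74°:
Δλ/λ_C = 1 - cos(74°)
Δλ/λ_C = 1 - 0.2756
Δλ/λ_C = 0.7244

This means the shift is 0.7244 × λ_C = 1.7575 pm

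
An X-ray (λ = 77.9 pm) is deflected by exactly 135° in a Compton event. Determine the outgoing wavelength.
82.0420 pm

Using the Compton formula: λ' = λ + λ_C(1 − cos θ)

For θ = 135°, cos θ = -√2/2 (exact) ≈ -0.7071, so:
1 − cos 135° = 1 − (-√2/2) ≈ 1.7071

Δλ = λ_C × 1.7071 = 2.4263 × 1.7071 = 4.1420 pm

λ' = 77.9 + 4.1420 = 82.0420 pm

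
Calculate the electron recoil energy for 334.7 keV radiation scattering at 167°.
188.7465 keV

By energy conservation: K_e = E_initial - E_final

First find the scattered photon energy:
Initial wavelength: λ = hc/E = 3.7043 pm
Compton shift: Δλ = λ_C(1 - cos(167°)) = 4.7904 pm
Final wavelength: λ' = 3.7043 + 4.7904 = 8.4948 pm
Final photon energy: E' = hc/λ' = 145.9535 keV

Electron kinetic energy:
K_e = E - E' = 334.7000 - 145.9535 = 188.7465 keV

(Intermediate values are shown rounded; full precision is carried through to the final answer.)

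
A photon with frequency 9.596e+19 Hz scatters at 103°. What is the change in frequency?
4.678e+19 Hz (decrease)

Convert frequency to wavelength (c = 299792458 m/s):
λ₀ = c/f₀ = 299792458/9.596e+19 = 3.1241398e-12 m = 3.1241 pm

Calculate Compton shift:
Δλ = λ_C(1 - cos(103°)) = 2.9721 pm

Final wavelength:
λ' = λ₀ + Δλ = 3.1241 + 2.9721 = 6.0963 pm

Final frequency:
f' = c/λ' = 299792458/6.0962511e-12 = 4.9176527e+19 Hz

Frequency shift (decrease):
Δf = f₀ - f' = 9.596e+19 - 4.9176527e+19 = 4.678e+19 Hz

(Intermediate values are shown rounded; full precision is carried through to the final answer.)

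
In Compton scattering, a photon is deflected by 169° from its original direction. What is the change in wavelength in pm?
4.8080 pm

Using the Compton scattering formula:
Δλ = λ_C(1 - cos θ)

where λ_C = h/(m_e·c) ≈ 2.4263 pm is the Compton wavelength of an electron.

For θ = 169°:
cos(169°) = -0.9816
1 - cos(169°) = 1.9816

Δλ = 2.4263 × 1.9816
Δλ = 4.8080 pm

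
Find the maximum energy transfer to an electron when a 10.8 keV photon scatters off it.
0.4380 keV

Maximum energy transfer occurs at θ = 180° (backscattering).

Initial photon: E₀ = 10.8 keV → λ₀ = 114.8002 pm

Maximum Compton shift (at 180°):
Δλ_max = 2λ_C = 2 × 2.4263 = 4.8526 pm

Final wavelength:
λ' = 114.8002 + 4.8526 = 119.6528 pm

Minimum photon energy (maximum energy to electron):
E'_min = hc/λ' = 10.3620 keV

Maximum electron kinetic energy:
K_max = E₀ - E'_min = 10.8000 - 10.3620 = 0.4380 keV

(Intermediate values are shown rounded; full precision is carried through to the final answer.)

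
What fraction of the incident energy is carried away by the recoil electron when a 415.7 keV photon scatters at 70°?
0.3486 (or 34.86%)

Calculate initial and final photon energies:

Initial: E₀ = 415.7 keV → λ₀ = 2.9825 pm
Compton shift: Δλ = 1.5965 pm
Final wavelength: λ' = 4.5790 pm
Final energy: E' = 270.7668 keV

Fractional energy loss:
(E₀ - E')/E₀ = (415.7000 - 270.7668)/415.7000
= 144.9332/415.7000
= 0.3486
= 34.86%

(Intermediate values are shown rounded; full precision is carried through to the final answer.)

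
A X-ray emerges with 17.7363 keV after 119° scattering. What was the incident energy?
18.7000 keV

Convert final energy to wavelength (hc ≈ 1239.842 keV·pm):
λ' = hc/E' = 1239.842 / 17.7363 = 69.9042 pm

Calculate the Compton shift:
Δλ = λ_C(1 - cos(119°))
Δλ = 2.4263 × (1 - cos(119°))
Δλ = 3.6026 pm

Initial wavelength:
λ = λ' - Δλ = 69.9042 - 3.6026 = 66.3016 pm

Initial energy:
E = hc/λ = 1239.842 / 66.3016 = 18.7000 keV

(Intermediate values are shown rounded; full precision is carried through to the final answer.)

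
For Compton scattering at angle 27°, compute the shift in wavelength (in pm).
0.2645 pm

Using the Compton scattering formula:
Δλ = λ_C(1 - cos θ)

where λ_C = h/(m_e·c) ≈ 2.4263 pm is the Compton wavelength of an electron.

For θ = 27°:
cos(27°) = 0.8910
1 - cos(27°) = 0.1090

Δλ = 2.4263 × 0.1090
Δλ = 0.2645 pm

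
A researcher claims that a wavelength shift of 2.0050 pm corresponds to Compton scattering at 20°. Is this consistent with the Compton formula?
No, inconsistent

Calculate the expected shift for θ = 20°:

Δλ_expected = λ_C(1 - cos(20°))
Δλ_expected = 2.4263 × (1 - cos(20°))
Δλ_expected = 2.4263 × 0.0603
Δλ_expected = 0.1463 pm

Given shift: 2.0050 pm
Expected shift: 0.1463 pm
Difference: 1.8587 pm

The values do not match. The given shift corresponds to θ ≈ 80.0°, not 20°.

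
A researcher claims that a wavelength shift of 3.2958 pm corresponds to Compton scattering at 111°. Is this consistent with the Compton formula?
Yes, consistent

Calculate the expected shift for θ = 111°:

Δλ_expected = λ_C(1 - cos(111°))
Δλ_expected = 2.4263 × (1 - cos(111°))
Δλ_expected = 2.4263 × 1.3584
Δλ_expected = 3.2958 pm

Given shift: 3.2958 pm
Expected shift: 3.2958 pm
Difference: 0.0000 pm

The values match. This is consistent with Compton scattering at the stated angle.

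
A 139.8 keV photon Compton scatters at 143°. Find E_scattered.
93.6951 keV

First convert energy to wavelength:
λ = hc/E, with hc ≈ 1239.842 keV·pm (i.e. 1239.842 eV·nm)

For E = 139.8 keV = 139800 eV:
λ = 1239.842 keV·pm / 139.8 keV
λ = 8.8687 pm

Calculate the Compton shift:
Δλ = λ_C(1 - cos(143°)) = 2.4263 × 1.7986
Δλ = 4.3640 pm

Final wavelength:
λ' = 8.8687 + 4.3640 = 13.2327 pm

Final energy:
E' = hc/λ' = 1239.842 / 13.2327 = 93.6951 keV

(Intermediate values are shown rounded; full precision is carried through to the final answer.)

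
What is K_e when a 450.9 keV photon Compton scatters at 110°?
244.4614 keV

By energy conservation: K_e = E_initial - E_final

First find the scattered photon energy:
Initial wavelength: λ = hc/E = 2.7497 pm
Compton shift: Δλ = λ_C(1 - cos(110°)) = 3.2562 pm
Final wavelength: λ' = 2.7497 + 3.2562 = 6.0059 pm
Final photon energy: E' = hc/λ' = 206.4386 keV

Electron kinetic energy:
K_e = E - E' = 450.9000 - 206.4386 = 244.4614 keV

(Intermediate values are shown rounded; full precision is carried through to the final answer.)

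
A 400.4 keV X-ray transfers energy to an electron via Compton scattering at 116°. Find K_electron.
212.1585 keV

By energy conservation: K_e = E_initial - E_final

First find the scattered photon energy:
Initial wavelength: λ = hc/E = 3.0965 pm
Compton shift: Δλ = λ_C(1 - cos(116°)) = 3.4899 pm
Final wavelength: λ' = 3.0965 + 3.4899 = 6.5864 pm
Final photon energy: E' = hc/λ' = 188.2415 keV

Electron kinetic energy:
K_e = E - E' = 400.4000 - 188.2415 = 212.1585 keV

(Intermediate values are shown rounded; full precision is carried through to the final answer.)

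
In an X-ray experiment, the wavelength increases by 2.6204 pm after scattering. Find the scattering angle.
94.59°

From the Compton formula Δλ = λ_C(1 - cos θ), we can solve for θ:

cos θ = 1 - Δλ/λ_C

Given:
- Δλ = 2.6204 pm
- λ_C = h/(m_e·c) ≈ 2.42631024 pm

cos θ = 1 - 2.6204/2.42631024
cos θ = 1 - 1.079994
cos θ = -0.079994

θ = arccos(-0.079994)
θ = 94.59°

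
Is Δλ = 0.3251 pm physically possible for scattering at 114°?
No, inconsistent

Calculate the expected shift for θ = 114°:

Δλ_expected = λ_C(1 - cos(114°))
Δλ_expected = 2.4263 × (1 - cos(114°))
Δλ_expected = 2.4263 × 1.4067
Δλ_expected = 3.4132 pm

Given shift: 0.3251 pm
Expected shift: 3.4132 pm
Difference: 3.0881 pm

The values do not match. The given shift corresponds to θ ≈ 30.0°, not 114°.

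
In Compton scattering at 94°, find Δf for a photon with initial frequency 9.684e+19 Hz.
4.416e+19 Hz (decrease)

Convert frequency to wavelength (c = 299792458 m/s):
λ₀ = c/f₀ = 299792458/9.684e+19 = 3.0957503e-12 m = 3.0958 pm

Calculate Compton shift:
Δλ = λ_C(1 - cos(94°)) = 2.5956 pm

Final wavelength:
λ' = λ₀ + Δλ = 3.0958 + 2.5956 = 5.6913 pm

Final frequency:
f' = c/λ' = 299792458/5.6913114e-12 = 5.2675462e+19 Hz

Frequency shift (decrease):
Δf = f₀ - f' = 9.684e+19 - 5.2675462e+19 = 4.416e+19 Hz

(Intermediate values are shown rounded; full precision is carried through to the final answer.)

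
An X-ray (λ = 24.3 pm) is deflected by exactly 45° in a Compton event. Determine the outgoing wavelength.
25.0106 pm

Using the Compton formula: λ' = λ + λ_C(1 − cos θ)

For θ = 45°, cos θ = √2/2 (exact) ≈ 0.7071, so:
1 − cos 45° = 1 − (√2/2) ≈ 0.2929

Δλ = λ_C × 0.2929 = 2.4263 × 0.2929 = 0.7106 pm

λ' = 24.3 + 0.7106 = 25.0106 pm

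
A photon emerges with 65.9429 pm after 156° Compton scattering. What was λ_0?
61.3000 pm

From λ' = λ + Δλ, we have λ = λ' - Δλ

First calculate the Compton shift:
Δλ = λ_C(1 - cos θ)
Δλ = 2.4263 × (1 - cos(156°))
Δλ = 2.4263 × 1.9135
Δλ = 4.6429 pm

Initial wavelength:
λ = λ' - Δλ
λ = 65.9429 - 4.6429
λ = 61.3000 pm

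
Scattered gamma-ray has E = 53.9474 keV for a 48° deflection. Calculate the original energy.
55.9000 keV

Convert final energy to wavelength (hc ≈ 1239.842 keV·pm):
λ' = hc/E' = 1239.842 / 53.9474 = 22.9824 pm

Calculate the Compton shift:
Δλ = λ_C(1 - cos(48°))
Δλ = 2.4263 × (1 - cos(48°))
Δλ = 0.8028 pm

Initial wavelength:
λ = λ' - Δλ = 22.9824 - 0.8028 = 22.1796 pm

Initial energy:
E = hc/λ = 1239.842 / 22.1796 = 55.9000 keV

(Intermediate values are shown rounded; full precision is carried through to the final answer.)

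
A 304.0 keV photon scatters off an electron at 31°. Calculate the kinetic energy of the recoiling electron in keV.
23.8087 keV

By energy conservation: K_e = E_initial - E_final

First find the scattered photon energy:
Initial wavelength: λ = hc/E = 4.0784 pm
Compton shift: Δλ = λ_C(1 - cos(31°)) = 0.3466 pm
Final wavelength: λ' = 4.0784 + 0.3466 = 4.4250 pm
Final photon energy: E' = hc/λ' = 280.1913 keV

Electron kinetic energy:
K_e = E - E' = 304.0000 - 280.1913 = 23.8087 keV

(Intermediate values are shown rounded; full precision is carried through to the final answer.)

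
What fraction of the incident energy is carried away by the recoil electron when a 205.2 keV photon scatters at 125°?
0.3872 (or 38.72%)

Calculate initial and final photon energies:

Initial: E₀ = 205.2 keV → λ₀ = 6.0421 pm
Compton shift: Δλ = 3.8180 pm
Final wavelength: λ' = 9.8601 pm
Final energy: E' = 125.7434 keV

Fractional energy loss:
(E₀ - E')/E₀ = (205.2000 - 125.7434)/205.2000
= 79.4566/205.2000
= 0.3872
= 38.72%

(Intermediate values are shown rounded; full precision is carried through to the final answer.)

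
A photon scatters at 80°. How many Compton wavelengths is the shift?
0.8264 λ_C

The Compton shift formula is:
Δλ = λ_C(1 - cos θ)

Dividing both sides by λ_C:
Δλ/λ_C = 1 - cos θ

For θ = 80°:
Δλ/λ_C = 1 - cos(80°)
Δλ/λ_C = 1 - 0.1736
Δλ/λ_C = 0.8264

This means the shift is 0.8264 × λ_C = 2.0050 pm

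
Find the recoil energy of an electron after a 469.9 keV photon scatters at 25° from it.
37.2736 keV

By energy conservation: K_e = E_initial - E_final

First find the scattered photon energy:
Initial wavelength: λ = hc/E = 2.6385 pm
Compton shift: Δλ = λ_C(1 - cos(25°)) = 0.2273 pm
Final wavelength: λ' = 2.6385 + 0.2273 = 2.8658 pm
Final photon energy: E' = hc/λ' = 432.6264 keV

Electron kinetic energy:
K_e = E - E' = 469.9000 - 432.6264 = 37.2736 keV

(Intermediate values are shown rounded; full precision is carried through to the final answer.)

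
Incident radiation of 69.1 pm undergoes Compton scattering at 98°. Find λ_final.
71.8640 pm

Using the Compton scattering formula:
λ' = λ + Δλ = λ + λ_C(1 - cos θ)

Given:
- Initial wavelength λ = 69.1 pm
- Scattering angle θ = 98°
- Compton wavelength λ_C ≈ 2.4263 pm

Calculate the shift:
Δλ = 2.4263 × (1 - cos(98°))
Δλ = 2.4263 × 1.1392
Δλ = 2.7640 pm

Final wavelength:
λ' = 69.1 + 2.7640 = 71.8640 pm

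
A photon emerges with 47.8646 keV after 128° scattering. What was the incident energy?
56.4000 keV

Convert final energy to wavelength (hc ≈ 1239.842 keV·pm):
λ' = hc/E' = 1239.842 / 47.8646 = 25.9031 pm

Calculate the Compton shift:
Δλ = λ_C(1 - cos(128°))
Δλ = 2.4263 × (1 - cos(128°))
Δλ = 3.9201 pm

Initial wavelength:
λ = λ' - Δλ = 25.9031 - 3.9201 = 21.9830 pm

Initial energy:
E = hc/λ = 1239.842 / 21.9830 = 56.4000 keV

(Intermediate values are shown rounded; full precision is carried through to the final answer.)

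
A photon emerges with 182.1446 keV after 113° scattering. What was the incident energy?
361.1998 keV

Convert final energy to wavelength (hc ≈ 1239.842 keV·pm):
λ' = hc/E' = 1239.842 / 182.1446 = 6.8069 pm

Calculate the Compton shift:
Δλ = λ_C(1 - cos(113°))
Δλ = 2.4263 × (1 - cos(113°))
Δλ = 3.3743 pm

Initial wavelength:
λ = λ' - Δλ = 6.8069 - 3.3743 = 3.4326 pm

Initial energy:
E = hc/λ = 1239.842 / 3.4326 = 361.1998 keV

(Intermediate values are shown rounded; full precision is carried through to the final answer.)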